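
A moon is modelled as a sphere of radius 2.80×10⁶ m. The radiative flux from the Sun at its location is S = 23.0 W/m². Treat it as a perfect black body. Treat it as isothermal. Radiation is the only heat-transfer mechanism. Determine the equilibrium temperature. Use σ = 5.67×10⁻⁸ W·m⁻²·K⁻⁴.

T ≈ 100 K

At equilibrium, absorbed power = emitted power.
Absorbing cross-section = πr² = 2.463×10¹³ m²; emitting surface = 4πr² = 9.852×10¹³ m² (ratio 4).
S·A_cross = εσ·A_surf·T⁴  ⇒  T⁴ = S/(4σ).
T⁴ = 1.00·23.0/(4·5.67×10⁻⁸) = 1.014×10⁸ K⁴.
T = (1.014×10⁸)^(1/4).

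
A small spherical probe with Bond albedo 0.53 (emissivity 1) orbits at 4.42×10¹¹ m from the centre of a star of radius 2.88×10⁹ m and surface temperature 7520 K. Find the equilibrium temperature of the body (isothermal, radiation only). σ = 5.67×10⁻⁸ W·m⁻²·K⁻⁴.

The star's surface emits σT_*⁴; at distance d the flux is S = σT_*⁴(R_*/d)².
S = 5.67×10⁻⁸·(7520)⁴·(2.88×10⁹/4.42×10¹¹)² = 7698 W/m².
For an isothermal sphere T⁴ = (1−a)S/(4σ) = 1.595×10¹⁰ K⁴.

T ≈ 355 K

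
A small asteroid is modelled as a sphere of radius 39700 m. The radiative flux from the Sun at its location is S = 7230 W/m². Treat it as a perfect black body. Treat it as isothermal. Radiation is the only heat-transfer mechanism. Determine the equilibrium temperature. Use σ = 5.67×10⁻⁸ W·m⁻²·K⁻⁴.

T ≈ 423 K

At equilibrium, absorbed power = emitted power.
Absorbing cross-section = πr² = 4.951×10⁹ m²; emitting surface = 4πr² = 1.981×10¹⁰ m² (ratio 4).
S·A_cross = εσ·A_surf·T⁴  ⇒  T⁴ = S/(4σ).
T⁴ = 1.00·7230/(4·5.67×10⁻⁸) = 3.188×10¹⁰ K⁴.
T = (3.188×10¹⁰)^(1/4).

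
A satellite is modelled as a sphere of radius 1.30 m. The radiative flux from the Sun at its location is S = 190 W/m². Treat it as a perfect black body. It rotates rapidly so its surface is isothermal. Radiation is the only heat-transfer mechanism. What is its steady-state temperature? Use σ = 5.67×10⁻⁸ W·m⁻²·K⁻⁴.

At equilibrium, absorbed power = emitted power.
Absorbing cross-section = πr² = 5.309 m²; emitting surface = 4πr² = 21.24 m² (ratio 4).
S·A_cross = εσ·A_surf·T⁴  ⇒  T⁴ = S/(4σ).
T⁴ = 1.00·190/(4·5.67×10⁻⁸) = 8.377×10⁸ K⁴.
T = (8.377×10⁸)^(1/4).

T ≈ 170 K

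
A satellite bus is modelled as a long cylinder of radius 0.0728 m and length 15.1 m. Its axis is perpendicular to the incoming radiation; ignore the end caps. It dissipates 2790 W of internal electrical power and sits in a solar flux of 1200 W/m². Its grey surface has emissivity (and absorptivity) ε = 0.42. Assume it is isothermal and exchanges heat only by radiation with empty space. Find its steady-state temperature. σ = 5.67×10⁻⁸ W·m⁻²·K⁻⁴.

T ≈ 392 K

At steady state, absorbed solar power + internal power = radiated power.
Absorbed: α·S·A_cross = 0.42·1200·2.199 = 1108 W (cross-section 2rL).
Total input = 1108 + 2790 = 3898 W.
Radiated: εσ·A_surf·T⁴ with A_surf = 2πrL = 6.907 m².
T⁴ = 3898/(0.42·5.67×10⁻⁸·6.907) = 2.370×10¹⁰ K⁴.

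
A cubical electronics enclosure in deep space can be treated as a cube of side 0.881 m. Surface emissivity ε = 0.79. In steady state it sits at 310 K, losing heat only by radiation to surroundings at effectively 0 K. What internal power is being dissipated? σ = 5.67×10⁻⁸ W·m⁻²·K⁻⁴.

P ≈ 1930 W

Steady state: P = εσA T⁴.
A = 6L² = 4.657 m²; T⁴ = (310)⁴ = 9.235×10⁹ K⁴.
P = 0.79 × 5.67×10⁻⁸ × 4.657 × 9.235×10⁹.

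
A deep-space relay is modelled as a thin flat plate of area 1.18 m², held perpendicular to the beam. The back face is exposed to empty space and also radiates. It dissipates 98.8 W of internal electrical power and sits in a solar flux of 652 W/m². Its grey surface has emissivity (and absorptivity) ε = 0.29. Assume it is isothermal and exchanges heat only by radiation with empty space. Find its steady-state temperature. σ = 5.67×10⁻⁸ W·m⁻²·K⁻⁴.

T ≈ 302 K

At steady state, absorbed solar power + internal power = radiated power.
Absorbed: α·S·A_cross = 0.29·652·1.180 = 223.1 W (cross-section A).
Total input = 223.1 + 98.8 = 321.9 W.
Radiated: εσ·A_surf·T⁴ with A_surf = 2A = 2.360 m².
T⁴ = 321.9/(0.29·5.67×10⁻⁸·2.360) = 8.296×10⁹ K⁴.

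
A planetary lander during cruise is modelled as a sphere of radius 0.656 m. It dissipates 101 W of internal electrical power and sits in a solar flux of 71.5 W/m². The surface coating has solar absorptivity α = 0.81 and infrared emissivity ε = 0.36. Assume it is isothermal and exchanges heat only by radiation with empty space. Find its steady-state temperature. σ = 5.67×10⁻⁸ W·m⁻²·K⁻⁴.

T ≈ 201 K

At steady state, absorbed solar power + internal power = radiated power.
Absorbed: α·S·A_cross = 0.81·71.5·1.352 = 78.30 W (cross-section πr²).
Total input = 78.30 + 101 = 179.3 W.
Radiated: εσ·A_surf·T⁴ with A_surf = 4πr² = 5.408 m².
T⁴ = 179.3/(0.36·5.67×10⁻⁸·5.408) = 1.624×10⁹ K⁴.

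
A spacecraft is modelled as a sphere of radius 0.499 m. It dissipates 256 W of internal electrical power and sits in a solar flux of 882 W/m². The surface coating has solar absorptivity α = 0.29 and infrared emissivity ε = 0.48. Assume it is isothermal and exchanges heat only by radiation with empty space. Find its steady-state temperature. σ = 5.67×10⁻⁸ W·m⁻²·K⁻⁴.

T ≈ 271 K

At steady state, absorbed solar power + internal power = radiated power.
Absorbed: α·S·A_cross = 0.29·882·0.7823 = 200.1 W (cross-section πr²).
Total input = 200.1 + 256 = 456.1 W.
Radiated: εσ·A_surf·T⁴ with A_surf = 4πr² = 3.129 m².
T⁴ = 456.1/(0.48·5.67×10⁻⁸·3.129) = 5.356×10⁹ K⁴.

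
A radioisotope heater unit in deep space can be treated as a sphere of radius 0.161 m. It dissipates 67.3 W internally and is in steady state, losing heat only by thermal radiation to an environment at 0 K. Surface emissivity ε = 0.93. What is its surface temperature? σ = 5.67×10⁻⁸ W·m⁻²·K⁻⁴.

Steady state: internal power = radiated power, P = εσA T⁴.
Radiating area A = 4πr² = 0.3257 m².
T⁴ = P/(εσA) = 67.3/(0.93·5.67×10⁻⁸·0.3257) = 3.918×10⁹ K⁴.
T = (3.918×10⁹)^(1/4).

T ≈ 250 K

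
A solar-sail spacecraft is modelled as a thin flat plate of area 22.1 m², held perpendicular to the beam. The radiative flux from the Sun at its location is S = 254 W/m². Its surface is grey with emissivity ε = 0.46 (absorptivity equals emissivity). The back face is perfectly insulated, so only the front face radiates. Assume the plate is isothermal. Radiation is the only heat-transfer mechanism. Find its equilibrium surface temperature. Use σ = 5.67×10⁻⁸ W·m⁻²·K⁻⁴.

T ≈ 259 K

At equilibrium, absorbed power = emitted power.
Absorbing cross-section = A = 22.10 m²; emitting surface = A = 22.10 m² (ratio 1).
εS·A_cross = εσ·A_surf·T⁴  ⇒  T⁴ = S/(1σ)   (ε cancels).
T⁴ = 254/(1·5.67×10⁻⁸) = 4.480×10⁹ K⁴.
T = (4.480×10⁹)^(1/4).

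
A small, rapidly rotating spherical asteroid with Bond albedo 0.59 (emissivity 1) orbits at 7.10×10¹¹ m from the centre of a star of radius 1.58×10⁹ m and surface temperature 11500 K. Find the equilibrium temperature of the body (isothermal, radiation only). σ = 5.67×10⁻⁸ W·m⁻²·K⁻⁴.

T ≈ 307 K

The star's surface emits σT_*⁴; at distance d the flux is S = σT_*⁴(R_*/d)².
S = 5.67×10⁻⁸·(11500)⁴·(1.58×10⁹/7.10×10¹¹)² = 4911 W/m².
For an isothermal sphere T⁴ = (1−a)S/(4σ) = 8.878×10⁹ K⁴.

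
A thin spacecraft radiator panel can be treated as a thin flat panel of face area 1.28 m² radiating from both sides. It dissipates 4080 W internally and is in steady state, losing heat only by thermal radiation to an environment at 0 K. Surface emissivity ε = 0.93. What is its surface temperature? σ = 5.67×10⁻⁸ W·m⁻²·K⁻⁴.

T ≈ 417 K

Steady state: internal power = radiated power, P = εσA T⁴.
Radiating area A = 2·1.28 = 2.560 m².
T⁴ = P/(εσA) = 4080/(0.93·5.67×10⁻⁸·2.560) = 3.022×10¹⁰ K⁴.
T = (3.022×10¹⁰)^(1/4).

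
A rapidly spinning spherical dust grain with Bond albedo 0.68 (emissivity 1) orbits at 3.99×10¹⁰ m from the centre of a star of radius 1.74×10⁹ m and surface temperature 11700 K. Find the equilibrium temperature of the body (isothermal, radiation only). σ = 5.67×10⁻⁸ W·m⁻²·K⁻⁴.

T ≈ 1300 K

The star's surface emits σT_*⁴; at distance d the flux is S = σT_*⁴(R_*/d)².
S = 5.67×10⁻⁸·(11700)⁴·(1.74×10⁹/3.99×10¹⁰)² = 2.021×10⁶ W/m².
For an isothermal sphere T⁴ = (1−a)S/(4σ) = 2.851×10¹² K⁴.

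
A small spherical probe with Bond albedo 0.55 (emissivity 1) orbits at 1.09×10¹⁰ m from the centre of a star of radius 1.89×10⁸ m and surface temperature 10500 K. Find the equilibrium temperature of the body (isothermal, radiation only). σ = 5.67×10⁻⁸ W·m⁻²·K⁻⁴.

The star's surface emits σT_*⁴; at distance d the flux is S = σT_*⁴(R_*/d)².
S = 5.67×10⁻⁸·(10500)⁴·(1.89×10⁸/1.09×10¹⁰)² = 2.072×10⁵ W/m².
For an isothermal sphere T⁴ = (1−a)S/(4σ) = 4.111×10¹¹ K⁴.

T ≈ 801 K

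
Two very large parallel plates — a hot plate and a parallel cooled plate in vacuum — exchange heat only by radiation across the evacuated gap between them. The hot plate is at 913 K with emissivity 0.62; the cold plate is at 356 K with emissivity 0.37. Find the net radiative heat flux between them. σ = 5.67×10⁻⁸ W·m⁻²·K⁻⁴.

q ≈ 11600 W/m²

For two infinite grey parallel plates, q = σ(T₁⁴ − T₂⁴)/(1/ε₁ + 1/ε₂ − 1).
T₁⁴ − T₂⁴ = 6.948×10¹¹ − 1.606×10¹⁰ = 6.788×10¹¹ K⁴.
1/ε₁ + 1/ε₂ − 1 = 1.613 + 2.703 − 1 = 3.316.
q = 5.67×10⁻⁸ × 6.788×10¹¹ / 3.316.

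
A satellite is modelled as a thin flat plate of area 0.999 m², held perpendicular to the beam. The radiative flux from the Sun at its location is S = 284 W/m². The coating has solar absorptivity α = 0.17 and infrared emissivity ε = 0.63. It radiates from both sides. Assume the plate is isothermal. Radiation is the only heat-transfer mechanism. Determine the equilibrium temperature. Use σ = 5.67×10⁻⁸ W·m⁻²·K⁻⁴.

At equilibrium, absorbed power = emitted power.
Absorbing cross-section = A = 0.9990 m²; emitting surface = 2A = 1.998 m² (ratio 2).
αS·A_cross = εσ·A_surf·T⁴  ⇒  T⁴ = αS/(ε·2σ).
T⁴ = 0.170·284/(0.63·2·5.67×10⁻⁸) = 6.758×10⁸ K⁴.
T = (6.758×10⁸)^(1/4).

T ≈ 161 K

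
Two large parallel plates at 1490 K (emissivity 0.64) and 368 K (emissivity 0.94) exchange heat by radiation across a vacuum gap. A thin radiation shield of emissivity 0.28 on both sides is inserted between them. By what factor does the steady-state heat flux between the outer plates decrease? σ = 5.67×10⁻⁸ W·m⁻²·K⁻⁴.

Without shield: q₀ = σΔ(T⁴)/(1/ε₁+1/ε₂−1) with denominator 1.626.
With shield the two gaps are in series; the resistances add: (1/ε₁+1/ε_s−1)+(1/ε_s+1/ε₂−1) = 4.134+3.635 = 7.769.
Heat-flux ratio q₀/q = 7.769/1.626.

factor ≈ 4.78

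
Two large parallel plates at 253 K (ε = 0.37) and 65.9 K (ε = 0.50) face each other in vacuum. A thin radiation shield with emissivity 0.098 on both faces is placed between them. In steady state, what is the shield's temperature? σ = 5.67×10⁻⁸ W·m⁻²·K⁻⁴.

In steady state the net flux on the hot side equals that on the cold side.
σ(T₁⁴−T_s⁴)/D₁ = σ(T_s⁴−T₂⁴)/D₂, with D₁ = 1/ε₁+1/ε_s−1 = 11.91, D₂ = 1/ε_s+1/ε₂−1 = 11.20.
Solve for T_s⁴: T_s⁴ = (D₂·T₁⁴ + D₁·T₂⁴)/(D₁+D₂) = 1.996×10⁹ K⁴.

T_s ≈ 211 K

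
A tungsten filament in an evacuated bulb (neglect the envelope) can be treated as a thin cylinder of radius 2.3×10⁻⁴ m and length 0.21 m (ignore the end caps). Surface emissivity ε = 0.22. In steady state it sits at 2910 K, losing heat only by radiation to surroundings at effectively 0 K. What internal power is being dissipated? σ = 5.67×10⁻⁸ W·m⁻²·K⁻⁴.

P ≈ 271 W

Steady state: P = εσA T⁴.
A = 2πrL = 3.035×10⁻⁴ m²; T⁴ = (2910)⁴ = 7.171×10¹³ K⁴.
P = 0.22 × 5.67×10⁻⁸ × 3.035×10⁻⁴ × 7.171×10¹³.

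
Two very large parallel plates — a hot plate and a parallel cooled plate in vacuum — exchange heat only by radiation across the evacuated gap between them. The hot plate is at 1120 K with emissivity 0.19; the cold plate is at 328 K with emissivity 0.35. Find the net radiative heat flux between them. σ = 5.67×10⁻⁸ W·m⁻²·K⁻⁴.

q ≈ 12400 W/m²

For two infinite grey parallel plates, q = σ(T₁⁴ − T₂⁴)/(1/ε₁ + 1/ε₂ − 1).
T₁⁴ − T₂⁴ = 1.574×10¹² − 1.157×10¹⁰ = 1.562×10¹² K⁴.
1/ε₁ + 1/ε₂ − 1 = 5.263 + 2.857 − 1 = 7.120.
q = 5.67×10⁻⁸ × 1.562×10¹² / 7.120.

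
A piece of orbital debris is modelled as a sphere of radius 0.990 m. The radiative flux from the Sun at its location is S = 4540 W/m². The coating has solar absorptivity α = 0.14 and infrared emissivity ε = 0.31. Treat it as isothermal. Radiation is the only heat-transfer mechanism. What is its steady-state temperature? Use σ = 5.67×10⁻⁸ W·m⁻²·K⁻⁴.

At equilibrium, absorbed power = emitted power.
Absorbing cross-section = πr² = 3.079 m²; emitting surface = 4πr² = 12.32 m² (ratio 4).
αS·A_cross = εσ·A_surf·T⁴  ⇒  T⁴ = αS/(ε·4σ).
T⁴ = 0.140·4540/(0.31·4·5.67×10⁻⁸) = 9.040×10⁹ K⁴.
T = (9.040×10⁹)^(1/4).

T ≈ 308 K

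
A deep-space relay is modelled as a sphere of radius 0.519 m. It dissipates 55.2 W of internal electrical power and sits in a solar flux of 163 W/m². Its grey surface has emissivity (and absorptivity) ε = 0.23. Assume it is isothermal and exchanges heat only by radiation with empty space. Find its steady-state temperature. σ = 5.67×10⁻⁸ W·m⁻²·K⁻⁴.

T ≈ 211 K

At steady state, absorbed solar power + internal power = radiated power.
Absorbed: α·S·A_cross = 0.23·163·0.8462 = 31.72 W (cross-section πr²).
Total input = 31.72 + 55.2 = 86.92 W.
Radiated: εσ·A_surf·T⁴ with A_surf = 4πr² = 3.385 m².
T⁴ = 86.92/(0.23·5.67×10⁻⁸·3.385) = 1.969×10⁹ K⁴.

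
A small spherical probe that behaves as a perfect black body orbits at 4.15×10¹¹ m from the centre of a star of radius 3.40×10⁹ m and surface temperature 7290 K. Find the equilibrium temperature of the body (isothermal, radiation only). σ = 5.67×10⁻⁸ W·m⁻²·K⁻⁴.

The star's surface emits σT_*⁴; at distance d the flux is S = σT_*⁴(R_*/d)².
S = 5.67×10⁻⁸·(7290)⁴·(3.40×10⁹/4.15×10¹¹)² = 10750 W/m².
For an isothermal sphere T⁴ = (1−a)S/(4σ) = 4.739×10¹⁰ K⁴.

T ≈ 467 K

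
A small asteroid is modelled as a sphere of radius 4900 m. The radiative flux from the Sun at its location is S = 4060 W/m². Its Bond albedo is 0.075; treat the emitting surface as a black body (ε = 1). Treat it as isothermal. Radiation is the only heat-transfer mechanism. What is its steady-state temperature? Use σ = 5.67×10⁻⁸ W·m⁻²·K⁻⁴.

T ≈ 359 K

At equilibrium, absorbed power = emitted power.
Absorbing cross-section = πr² = 7.543×10⁷ m²; emitting surface = 4πr² = 3.017×10⁸ m² (ratio 4).
(1−a)S·A_cross = εσ·A_surf·T⁴  ⇒  T⁴ = (1−a)S/(4σ).
T⁴ = 0.925·4060/(4·5.67×10⁻⁸) = 1.656×10¹⁰ K⁴.
T = (1.656×10¹⁰)^(1/4).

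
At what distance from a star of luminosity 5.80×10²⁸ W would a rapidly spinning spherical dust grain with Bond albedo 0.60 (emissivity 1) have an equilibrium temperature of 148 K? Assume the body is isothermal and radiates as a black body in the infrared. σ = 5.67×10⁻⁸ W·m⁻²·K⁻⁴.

For an isothermal black-emitting sphere, (1−a)S·πr² = σ·4πr²·T⁴ ⇒ S = 4σT⁴/(1−a).
S = 4·5.67×10⁻⁸·(148)⁴/0.400 = 272.0 W/m².
Flux falls as S = L/(4πd²), so d = √(L/(4πS)) = √(5.80×10²⁸/(4π·272.0)).

d ≈ 4.12×10¹² m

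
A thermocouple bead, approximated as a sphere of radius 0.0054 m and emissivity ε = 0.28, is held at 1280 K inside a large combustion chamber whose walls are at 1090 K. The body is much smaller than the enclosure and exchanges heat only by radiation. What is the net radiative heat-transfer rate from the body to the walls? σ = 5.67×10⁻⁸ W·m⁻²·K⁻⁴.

For a small grey body in a large enclosure: P_net = εσA(T_body⁴ − T_wall⁴).
A = 4πr² = 3.664×10⁻⁴ m²; T_body⁴ − T_wall⁴ = 2.684×10¹² − 1.412×10¹² = 1.273×10¹² K⁴.
|P_net| = 0.28·5.67×10⁻⁸·3.664×10⁻⁴·1.273×10¹².

P_net ≈ 7.40 W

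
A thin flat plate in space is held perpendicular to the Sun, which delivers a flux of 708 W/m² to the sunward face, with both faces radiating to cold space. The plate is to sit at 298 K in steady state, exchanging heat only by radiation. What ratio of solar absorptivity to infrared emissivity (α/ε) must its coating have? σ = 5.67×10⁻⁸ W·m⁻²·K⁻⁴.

Balance: αS·A = εσ·2A·T⁴ ⇒ α/ε = 2σT⁴/S.
α/ε = 2·5.67×10⁻⁸·(298)⁴/708 = 2·5.67×10⁻⁸·7.886×10⁹/708.

α/ε ≈ 1.26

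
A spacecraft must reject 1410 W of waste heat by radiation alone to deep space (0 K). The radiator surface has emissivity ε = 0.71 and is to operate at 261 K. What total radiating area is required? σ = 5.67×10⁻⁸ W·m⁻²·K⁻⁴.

A ≈ 7.55 m²

P = εσA T⁴ ⇒ A = P/(εσT⁴).
T⁴ = 4.640×10⁹ K⁴.
A = 1410/(0.71 × 5.67×10⁻⁸ × 4.640×10⁹).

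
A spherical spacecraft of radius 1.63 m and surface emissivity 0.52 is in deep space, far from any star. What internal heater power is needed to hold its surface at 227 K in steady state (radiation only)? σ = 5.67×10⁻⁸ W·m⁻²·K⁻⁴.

P = εσ·4πr²·T⁴.
4πr² = 33.39 m²; T⁴ = 2.655×10⁹ K⁴.
P = 0.52·5.67×10⁻⁸·33.39·2.655×10⁹.

P ≈ 2610 W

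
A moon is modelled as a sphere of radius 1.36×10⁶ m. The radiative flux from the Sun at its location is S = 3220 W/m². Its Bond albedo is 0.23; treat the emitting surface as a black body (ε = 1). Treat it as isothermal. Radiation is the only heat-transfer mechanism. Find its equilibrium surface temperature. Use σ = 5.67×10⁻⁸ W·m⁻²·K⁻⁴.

At equilibrium, absorbed power = emitted power.
Absorbing cross-section = πr² = 5.811×10¹² m²; emitting surface = 4πr² = 2.324×10¹³ m² (ratio 4).
(1−a)S·A_cross = εσ·A_surf·T⁴  ⇒  T⁴ = (1−a)S/(4σ).
T⁴ = 0.770·3220/(4·5.67×10⁻⁸) = 1.093×10¹⁰ K⁴.
T = (1.093×10¹⁰)^(1/4).

T ≈ 323 K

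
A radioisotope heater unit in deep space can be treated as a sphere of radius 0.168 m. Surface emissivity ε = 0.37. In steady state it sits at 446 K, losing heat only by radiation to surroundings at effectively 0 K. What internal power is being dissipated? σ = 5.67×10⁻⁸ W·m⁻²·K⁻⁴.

Steady state: P = εσA T⁴.
A = 4πr² = 0.3547 m²; T⁴ = (446)⁴ = 3.957×10¹⁰ K⁴.
P = 0.37 × 5.67×10⁻⁸ × 0.3547 × 3.957×10¹⁰.

P ≈ 294 W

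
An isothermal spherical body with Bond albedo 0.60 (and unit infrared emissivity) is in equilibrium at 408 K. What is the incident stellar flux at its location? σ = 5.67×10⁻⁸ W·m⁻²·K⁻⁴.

S ≈ 15700 W/m²

(1−a)S·πr² = σ·4πr²·T⁴ ⇒ S = 4σT⁴/(1−a).
S = 4·5.67×10⁻⁸·2.771×10¹⁰/0.400.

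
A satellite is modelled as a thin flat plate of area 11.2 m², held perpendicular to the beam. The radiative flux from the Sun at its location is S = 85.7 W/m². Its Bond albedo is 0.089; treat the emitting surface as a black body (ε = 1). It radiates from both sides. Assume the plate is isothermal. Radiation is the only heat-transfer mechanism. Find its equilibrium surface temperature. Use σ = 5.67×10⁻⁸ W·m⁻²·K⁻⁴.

At equilibrium, absorbed power = emitted power.
Absorbing cross-section = A = 11.20 m²; emitting surface = 2A = 22.40 m² (ratio 2).
(1−a)S·A_cross = εσ·A_surf·T⁴  ⇒  T⁴ = (1−a)S/(2σ).
T⁴ = 0.911·85.7/(2·5.67×10⁻⁸) = 6.885×10⁸ K⁴.
T = (6.885×10⁸)^(1/4).

T ≈ 162 K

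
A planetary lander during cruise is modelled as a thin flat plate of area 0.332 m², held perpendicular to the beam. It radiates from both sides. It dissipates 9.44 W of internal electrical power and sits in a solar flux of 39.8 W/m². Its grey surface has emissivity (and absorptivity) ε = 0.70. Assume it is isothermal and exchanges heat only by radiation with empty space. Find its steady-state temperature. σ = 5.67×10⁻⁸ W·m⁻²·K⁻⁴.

T ≈ 163 K

At steady state, absorbed solar power + internal power = radiated power.
Absorbed: α·S·A_cross = 0.70·39.8·0.3320 = 9.250 W (cross-section A).
Total input = 9.250 + 9.44 = 18.69 W.
Radiated: εσ·A_surf·T⁴ with A_surf = 2A = 0.6640 m².
T⁴ = 18.69/(0.70·5.67×10⁻⁸·0.6640) = 7.092×10⁸ K⁴.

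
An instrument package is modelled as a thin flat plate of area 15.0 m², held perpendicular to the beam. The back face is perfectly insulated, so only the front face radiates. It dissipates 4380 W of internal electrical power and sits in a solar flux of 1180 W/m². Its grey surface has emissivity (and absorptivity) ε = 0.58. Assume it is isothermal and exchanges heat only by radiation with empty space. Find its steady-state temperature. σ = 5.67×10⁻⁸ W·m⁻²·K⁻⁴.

T ≈ 415 K

At steady state, absorbed solar power + internal power = radiated power.
Absorbed: α·S·A_cross = 0.58·1180·15.00 = 10270 W (cross-section A).
Total input = 10270 + 4380 = 14650 W.
Radiated: εσ·A_surf·T⁴ with A_surf = A = 15.00 m².
T⁴ = 14650/(0.58·5.67×10⁻⁸·15.00) = 2.969×10¹⁰ K⁴.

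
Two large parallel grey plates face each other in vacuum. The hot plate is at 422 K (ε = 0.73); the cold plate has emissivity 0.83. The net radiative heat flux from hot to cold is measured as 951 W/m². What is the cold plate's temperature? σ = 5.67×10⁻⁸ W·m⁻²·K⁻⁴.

q = σ(T₁⁴ − T₂⁴)/(1/ε₁ + 1/ε₂ − 1); denominator = 1.575.
T₂⁴ = T₁⁴ − q·(1/ε₁+1/ε₂−1)/σ = 3.171×10¹⁰ − 951·1.575/5.67×10⁻⁸
    = 5.303×10⁹ K⁴.

T₂ ≈ 270 K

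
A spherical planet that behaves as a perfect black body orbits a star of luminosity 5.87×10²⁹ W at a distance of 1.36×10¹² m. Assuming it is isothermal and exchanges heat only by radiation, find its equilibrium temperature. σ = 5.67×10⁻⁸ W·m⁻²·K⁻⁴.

First find the stellar flux at distance d: S = L/(4πd²) = 5.87×10²⁹/(4π·(1.36×10¹²)²) = 25260 W/m².
For an isothermal sphere, absorbed (1−a)S·πr² = emitted σ·4πr²·T⁴, so T⁴ = (1−a)S/(4σ).
T⁴ = 1.00·25260/(4·5.67×10⁻⁸) = 1.114×10¹¹ K⁴.

T ≈ 578 K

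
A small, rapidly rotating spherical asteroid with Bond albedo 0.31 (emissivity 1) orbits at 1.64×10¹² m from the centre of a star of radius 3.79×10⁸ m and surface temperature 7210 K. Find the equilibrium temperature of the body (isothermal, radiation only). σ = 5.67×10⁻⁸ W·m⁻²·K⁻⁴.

The star's surface emits σT_*⁴; at distance d the flux is S = σT_*⁴(R_*/d)².
S = 5.67×10⁻⁸·(7210)⁴·(3.79×10⁸/1.64×10¹²)² = 8.183 W/m².
For an isothermal sphere T⁴ = (1−a)S/(4σ) = 2.490×10⁷ K⁴.

T ≈ 70.6 K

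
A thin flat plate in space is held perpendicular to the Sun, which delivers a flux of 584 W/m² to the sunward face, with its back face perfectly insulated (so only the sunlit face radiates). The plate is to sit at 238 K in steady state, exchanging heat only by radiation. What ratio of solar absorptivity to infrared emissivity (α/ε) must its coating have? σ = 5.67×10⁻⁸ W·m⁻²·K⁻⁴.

Balance: αS·A = εσ·1A·T⁴ ⇒ α/ε = σT⁴/S.
α/ε = 5.67×10⁻⁸·(238)⁴/584 = 5.67×10⁻⁸·3.209×10⁹/584.

α/ε ≈ 0.312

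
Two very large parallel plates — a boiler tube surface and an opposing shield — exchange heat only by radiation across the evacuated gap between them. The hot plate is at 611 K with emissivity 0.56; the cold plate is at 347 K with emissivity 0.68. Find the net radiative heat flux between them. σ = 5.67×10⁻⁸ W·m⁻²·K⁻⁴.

For two infinite grey parallel plates, q = σ(T₁⁴ − T₂⁴)/(1/ε₁ + 1/ε₂ − 1).
T₁⁴ − T₂⁴ = 1.394×10¹¹ − 1.450×10¹⁰ = 1.249×10¹¹ K⁴.
1/ε₁ + 1/ε₂ − 1 = 1.786 + 1.471 − 1 = 2.256.
q = 5.67×10⁻⁸ × 1.249×10¹¹ / 2.256.

q ≈ 3140 W/m²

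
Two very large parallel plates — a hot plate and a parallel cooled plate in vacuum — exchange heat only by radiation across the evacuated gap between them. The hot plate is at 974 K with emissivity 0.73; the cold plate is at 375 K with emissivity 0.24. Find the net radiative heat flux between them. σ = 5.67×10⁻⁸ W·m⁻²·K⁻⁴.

q ≈ 11000 W/m²

For two infinite grey parallel plates, q = σ(T₁⁴ − T₂⁴)/(1/ε₁ + 1/ε₂ − 1).
T₁⁴ − T₂⁴ = 9.000×10¹¹ − 1.978×10¹⁰ = 8.802×10¹¹ K⁴.
1/ε₁ + 1/ε₂ − 1 = 1.370 + 4.167 − 1 = 4.537.
q = 5.67×10⁻⁸ × 8.802×10¹¹ / 4.537.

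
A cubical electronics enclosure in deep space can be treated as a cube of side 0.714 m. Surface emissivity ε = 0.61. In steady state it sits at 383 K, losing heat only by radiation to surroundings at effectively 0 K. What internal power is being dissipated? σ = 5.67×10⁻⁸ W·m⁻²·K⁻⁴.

Steady state: P = εσA T⁴.
A = 6L² = 3.059 m²; T⁴ = (383)⁴ = 2.152×10¹⁰ K⁴.
P = 0.61 × 5.67×10⁻⁸ × 3.059 × 2.152×10¹⁰.

P ≈ 2280 W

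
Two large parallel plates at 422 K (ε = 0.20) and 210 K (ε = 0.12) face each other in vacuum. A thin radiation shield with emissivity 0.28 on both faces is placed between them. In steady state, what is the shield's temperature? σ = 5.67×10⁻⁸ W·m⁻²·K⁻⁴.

T_s ≈ 374 K

In steady state the net flux on the hot side equals that on the cold side.
σ(T₁⁴−T_s⁴)/D₁ = σ(T_s⁴−T₂⁴)/D₂, with D₁ = 1/ε₁+1/ε_s−1 = 7.571, D₂ = 1/ε_s+1/ε₂−1 = 10.90.
Solve for T_s⁴: T_s⁴ = (D₂·T₁⁴ + D₁·T₂⁴)/(D₁+D₂) = 1.951×10¹⁰ K⁴.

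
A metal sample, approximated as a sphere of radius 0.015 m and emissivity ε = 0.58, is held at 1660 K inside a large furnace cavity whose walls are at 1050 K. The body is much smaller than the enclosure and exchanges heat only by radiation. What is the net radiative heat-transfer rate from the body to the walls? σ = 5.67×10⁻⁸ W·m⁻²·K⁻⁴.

P_net ≈ 593 W

For a small grey body in a large enclosure: P_net = εσA(T_body⁴ − T_wall⁴).
A = 4πr² = 0.002827 m²; T_body⁴ − T_wall⁴ = 7.593×10¹² − 1.216×10¹² = 6.378×10¹² K⁴.
|P_net| = 0.58·5.67×10⁻⁸·0.002827·6.378×10¹².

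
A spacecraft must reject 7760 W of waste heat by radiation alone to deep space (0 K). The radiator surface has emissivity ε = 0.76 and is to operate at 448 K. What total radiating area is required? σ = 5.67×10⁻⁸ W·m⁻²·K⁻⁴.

A ≈ 4.47 m²

P = εσA T⁴ ⇒ A = P/(εσT⁴).
T⁴ = 4.028×10¹⁰ K⁴.
A = 7760/(0.76 × 5.67×10⁻⁸ × 4.028×10¹⁰).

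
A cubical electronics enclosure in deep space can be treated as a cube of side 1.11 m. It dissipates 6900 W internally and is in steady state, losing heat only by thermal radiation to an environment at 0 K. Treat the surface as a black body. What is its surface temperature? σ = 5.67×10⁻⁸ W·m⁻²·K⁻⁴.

T ≈ 358 K

Steady state: internal power = radiated power, P = εσA T⁴.
Radiating area A = 6L² = 7.393 m².
T⁴ = P/(εσA) = 6900/(1.0·5.67×10⁻⁸·7.393) = 1.646×10¹⁰ K⁴.
T = (1.646×10¹⁰)^(1/4).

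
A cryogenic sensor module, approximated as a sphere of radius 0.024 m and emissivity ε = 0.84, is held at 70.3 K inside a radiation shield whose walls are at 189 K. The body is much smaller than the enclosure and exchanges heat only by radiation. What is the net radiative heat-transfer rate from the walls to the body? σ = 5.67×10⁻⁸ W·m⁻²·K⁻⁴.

P_net ≈ 0.431 W

For a small grey body in a large enclosure: P_net = εσA(T_body⁴ − T_wall⁴).
A = 4πr² = 0.007238 m²; T_body⁴ − T_wall⁴ = 2.442×10⁷ − 1.276×10⁹ = -1.252×10⁹ K⁴.
|P_net| = 0.84·5.67×10⁻⁸·0.007238·1.252×10⁹.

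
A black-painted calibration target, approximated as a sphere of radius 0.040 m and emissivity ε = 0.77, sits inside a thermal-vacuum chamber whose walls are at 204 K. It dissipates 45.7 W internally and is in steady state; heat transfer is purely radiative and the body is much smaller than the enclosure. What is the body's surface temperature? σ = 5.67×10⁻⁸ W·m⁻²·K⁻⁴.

T ≈ 482 K

For a small grey body in a large enclosure, net radiated power = εσA(T⁴ − T_w⁴).
Steady state: P = εσA(T⁴ − T_w⁴) with A = 4πr² = 0.02011 m².
T⁴ = P/(εσA) + T_w⁴ = 45.7/(0.77·5.67×10⁻⁸·0.02011) + (204)⁴
    = 5.206×10¹⁰ + 1.732×10⁹ = 5.379×10¹⁰ K⁴.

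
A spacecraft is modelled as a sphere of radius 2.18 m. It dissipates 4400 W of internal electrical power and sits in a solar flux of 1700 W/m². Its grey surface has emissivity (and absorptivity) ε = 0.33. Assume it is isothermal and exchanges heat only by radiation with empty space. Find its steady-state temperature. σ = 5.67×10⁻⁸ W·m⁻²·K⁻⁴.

At steady state, absorbed solar power + internal power = radiated power.
Absorbed: α·S·A_cross = 0.33·1700·14.93 = 8376 W (cross-section πr²).
Total input = 8376 + 4400 = 12780 W.
Radiated: εσ·A_surf·T⁴ with A_surf = 4πr² = 59.72 m².
T⁴ = 12780/(0.33·5.67×10⁻⁸·59.72) = 1.143×10¹⁰ K⁴.

T ≈ 327 K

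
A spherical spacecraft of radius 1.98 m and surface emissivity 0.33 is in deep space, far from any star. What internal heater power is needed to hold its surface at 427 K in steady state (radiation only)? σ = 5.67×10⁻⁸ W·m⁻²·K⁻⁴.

P ≈ 30600 W

P = εσ·4πr²·T⁴.
4πr² = 49.27 m²; T⁴ = 3.324×10¹⁰ K⁴.
P = 0.33·5.67×10⁻⁸·49.27·3.324×10¹⁰.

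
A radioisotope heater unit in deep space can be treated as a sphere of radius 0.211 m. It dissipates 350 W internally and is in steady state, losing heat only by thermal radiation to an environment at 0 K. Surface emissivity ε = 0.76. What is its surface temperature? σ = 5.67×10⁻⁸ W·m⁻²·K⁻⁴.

Steady state: internal power = radiated power, P = εσA T⁴.
Radiating area A = 4πr² = 0.5595 m².
T⁴ = P/(εσA) = 350/(0.76·5.67×10⁻⁸·0.5595) = 1.452×10¹⁰ K⁴.
T = (1.452×10¹⁰)^(1/4).

T ≈ 347 K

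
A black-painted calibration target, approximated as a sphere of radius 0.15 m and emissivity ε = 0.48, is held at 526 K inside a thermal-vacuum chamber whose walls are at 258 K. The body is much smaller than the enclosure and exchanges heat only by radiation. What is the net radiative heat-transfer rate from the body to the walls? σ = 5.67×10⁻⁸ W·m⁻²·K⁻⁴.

For a small grey body in a large enclosure: P_net = εσA(T_body⁴ − T_wall⁴).
A = 4πr² = 0.2827 m²; T_body⁴ − T_wall⁴ = 7.655×10¹⁰ − 4.431×10⁹ = 7.212×10¹⁰ K⁴.
|P_net| = 0.48·5.67×10⁻⁸·0.2827·7.212×10¹⁰.

P_net ≈ 555 W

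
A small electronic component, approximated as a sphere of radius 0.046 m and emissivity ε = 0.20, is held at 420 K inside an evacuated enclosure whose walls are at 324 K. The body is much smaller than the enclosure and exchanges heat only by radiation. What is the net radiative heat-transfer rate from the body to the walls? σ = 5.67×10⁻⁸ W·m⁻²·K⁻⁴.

For a small grey body in a large enclosure: P_net = εσA(T_body⁴ − T_wall⁴).
A = 4πr² = 0.02659 m²; T_body⁴ − T_wall⁴ = 3.112×10¹⁰ − 1.102×10¹⁰ = 2.010×10¹⁰ K⁴.
|P_net| = 0.20·5.67×10⁻⁸·0.02659·2.010×10¹⁰.

P_net ≈ 6.06 W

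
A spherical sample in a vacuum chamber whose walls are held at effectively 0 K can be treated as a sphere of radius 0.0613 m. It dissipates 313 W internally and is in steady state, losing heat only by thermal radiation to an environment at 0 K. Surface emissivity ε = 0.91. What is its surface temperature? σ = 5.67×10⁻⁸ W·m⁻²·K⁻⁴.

Steady state: internal power = radiated power, P = εσA T⁴.
Radiating area A = 4πr² = 0.04722 m².
T⁴ = P/(εσA) = 313/(0.91·5.67×10⁻⁸·0.04722) = 1.285×10¹¹ K⁴.
T = (1.285×10¹¹)^(1/4).

T ≈ 599 K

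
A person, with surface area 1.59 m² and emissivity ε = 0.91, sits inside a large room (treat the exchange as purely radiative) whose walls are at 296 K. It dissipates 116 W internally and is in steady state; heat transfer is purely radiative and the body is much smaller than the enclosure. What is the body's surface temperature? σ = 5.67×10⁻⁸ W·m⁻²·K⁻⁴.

For a small grey body in a large enclosure, net radiated power = εσA(T⁴ − T_w⁴).
Steady state: P = εσA(T⁴ − T_w⁴) with A = 1.59 m².
T⁴ = P/(εσA) + T_w⁴ = 116/(0.91·5.67×10⁻⁸·1.590) + (296)⁴
    = 1.414×10⁹ + 7.677×10⁹ = 9.091×10⁹ K⁴.

T ≈ 309 K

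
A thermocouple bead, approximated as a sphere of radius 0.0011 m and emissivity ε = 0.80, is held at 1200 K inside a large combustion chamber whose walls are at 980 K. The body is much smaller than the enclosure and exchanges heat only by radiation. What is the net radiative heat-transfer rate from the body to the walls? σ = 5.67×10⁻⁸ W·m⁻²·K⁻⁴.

P_net ≈ 0.794 W

For a small grey body in a large enclosure: P_net = εσA(T_body⁴ − T_wall⁴).
A = 4πr² = 1.521×10⁻⁵ m²; T_body⁴ − T_wall⁴ = 2.074×10¹² − 9.224×10¹¹ = 1.151×10¹² K⁴.
|P_net| = 0.80·5.67×10⁻⁸·1.521×10⁻⁵·1.151×10¹².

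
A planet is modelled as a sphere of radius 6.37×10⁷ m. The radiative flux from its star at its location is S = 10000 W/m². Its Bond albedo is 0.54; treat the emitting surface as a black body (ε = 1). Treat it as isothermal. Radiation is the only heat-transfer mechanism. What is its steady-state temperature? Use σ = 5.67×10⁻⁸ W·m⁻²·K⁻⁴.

At equilibrium, absorbed power = emitted power.
Absorbing cross-section = πr² = 1.275×10¹⁶ m²; emitting surface = 4πr² = 5.099×10¹⁶ m² (ratio 4).
(1−a)S·A_cross = εσ·A_surf·T⁴  ⇒  T⁴ = (1−a)S/(4σ).
T⁴ = 0.460·10000/(4·5.67×10⁻⁸) = 2.028×10¹⁰ K⁴.
T = (2.028×10¹⁰)^(1/4).

T ≈ 377 K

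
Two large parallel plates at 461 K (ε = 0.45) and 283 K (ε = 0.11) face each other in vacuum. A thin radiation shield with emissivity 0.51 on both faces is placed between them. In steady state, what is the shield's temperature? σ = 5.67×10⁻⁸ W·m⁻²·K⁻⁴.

In steady state the net flux on the hot side equals that on the cold side.
σ(T₁⁴−T_s⁴)/D₁ = σ(T_s⁴−T₂⁴)/D₂, with D₁ = 1/ε₁+1/ε_s−1 = 3.183, D₂ = 1/ε_s+1/ε₂−1 = 10.05.
Solve for T_s⁴: T_s⁴ = (D₂·T₁⁴ + D₁·T₂⁴)/(D₁+D₂) = 3.585×10¹⁰ K⁴.

T_s ≈ 435 K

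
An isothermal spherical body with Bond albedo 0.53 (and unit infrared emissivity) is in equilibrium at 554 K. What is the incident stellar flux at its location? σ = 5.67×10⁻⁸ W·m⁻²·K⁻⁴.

(1−a)S·πr² = σ·4πr²·T⁴ ⇒ S = 4σT⁴/(1−a).
S = 4·5.67×10⁻⁸·9.420×10¹⁰/0.470.

S ≈ 45500 W/m²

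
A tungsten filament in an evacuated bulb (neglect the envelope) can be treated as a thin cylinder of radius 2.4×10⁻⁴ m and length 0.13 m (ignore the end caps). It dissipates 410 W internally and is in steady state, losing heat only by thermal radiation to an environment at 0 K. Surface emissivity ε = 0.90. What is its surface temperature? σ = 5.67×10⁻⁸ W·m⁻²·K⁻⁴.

T ≈ 2530 K

Steady state: internal power = radiated power, P = εσA T⁴.
Radiating area A = 2πrL = 1.960×10⁻⁴ m².
T⁴ = P/(εσA) = 410/(0.90·5.67×10⁻⁸·1.960×10⁻⁴) = 4.098×10¹³ K⁴.
T = (4.098×10¹³)^(1/4).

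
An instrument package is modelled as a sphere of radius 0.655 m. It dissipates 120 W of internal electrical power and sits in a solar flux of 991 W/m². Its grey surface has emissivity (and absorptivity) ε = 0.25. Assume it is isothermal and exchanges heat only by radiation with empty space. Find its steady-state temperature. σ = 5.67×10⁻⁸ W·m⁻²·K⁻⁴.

At steady state, absorbed solar power + internal power = radiated power.
Absorbed: α·S·A_cross = 0.25·991·1.348 = 333.9 W (cross-section πr²).
Total input = 333.9 + 120 = 453.9 W.
Radiated: εσ·A_surf·T⁴ with A_surf = 4πr² = 5.391 m².
T⁴ = 453.9/(0.25·5.67×10⁻⁸·5.391) = 5.940×10⁹ K⁴.

T ≈ 278 K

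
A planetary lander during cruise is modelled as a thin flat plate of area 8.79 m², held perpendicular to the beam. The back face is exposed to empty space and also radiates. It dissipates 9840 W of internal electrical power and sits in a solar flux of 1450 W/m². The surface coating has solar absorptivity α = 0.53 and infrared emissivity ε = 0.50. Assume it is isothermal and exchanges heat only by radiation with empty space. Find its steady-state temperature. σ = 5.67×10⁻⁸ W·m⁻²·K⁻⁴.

At steady state, absorbed solar power + internal power = radiated power.
Absorbed: α·S·A_cross = 0.53·1450·8.790 = 6755 W (cross-section A).
Total input = 6755 + 9840 = 16600 W.
Radiated: εσ·A_surf·T⁴ with A_surf = 2A = 17.58 m².
T⁴ = 16600/(0.50·5.67×10⁻⁸·17.58) = 3.330×10¹⁰ K⁴.

T ≈ 427 K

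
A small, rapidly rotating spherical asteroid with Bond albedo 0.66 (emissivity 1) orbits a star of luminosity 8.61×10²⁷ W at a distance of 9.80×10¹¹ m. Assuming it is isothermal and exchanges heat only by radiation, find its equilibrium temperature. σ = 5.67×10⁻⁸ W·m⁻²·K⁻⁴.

First find the stellar flux at distance d: S = L/(4πd²) = 8.61×10²⁷/(4π·(9.80×10¹¹)²) = 713.4 W/m².
For an isothermal sphere, absorbed (1−a)S·πr² = emitted σ·4πr²·T⁴, so T⁴ = (1−a)S/(4σ).
T⁴ = 0.340·713.4/(4·5.67×10⁻⁸) = 1.069×10⁹ K⁴.

T ≈ 181 K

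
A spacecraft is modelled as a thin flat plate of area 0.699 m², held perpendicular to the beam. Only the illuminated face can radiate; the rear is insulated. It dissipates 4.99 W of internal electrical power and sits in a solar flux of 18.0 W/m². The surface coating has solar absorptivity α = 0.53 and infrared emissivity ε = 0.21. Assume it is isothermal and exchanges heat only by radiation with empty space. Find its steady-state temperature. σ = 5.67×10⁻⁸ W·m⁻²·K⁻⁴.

At steady state, absorbed solar power + internal power = radiated power.
Absorbed: α·S·A_cross = 0.53·18.0·0.6990 = 6.668 W (cross-section A).
Total input = 6.668 + 4.99 = 11.66 W.
Radiated: εσ·A_surf·T⁴ with A_surf = A = 0.6990 m².
T⁴ = 11.66/(0.21·5.67×10⁻⁸·0.6990) = 1.401×10⁹ K⁴.

T ≈ 193 K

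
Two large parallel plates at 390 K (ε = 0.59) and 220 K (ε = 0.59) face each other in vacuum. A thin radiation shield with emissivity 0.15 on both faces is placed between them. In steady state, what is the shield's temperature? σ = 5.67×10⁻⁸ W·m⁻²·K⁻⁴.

T_s ≈ 336 K

In steady state the net flux on the hot side equals that on the cold side.
σ(T₁⁴−T_s⁴)/D₁ = σ(T_s⁴−T₂⁴)/D₂, with D₁ = 1/ε₁+1/ε_s−1 = 7.362, D₂ = 1/ε_s+1/ε₂−1 = 7.362.
Solve for T_s⁴: T_s⁴ = (D₂·T₁⁴ + D₁·T₂⁴)/(D₁+D₂) = 1.274×10¹⁰ K⁴.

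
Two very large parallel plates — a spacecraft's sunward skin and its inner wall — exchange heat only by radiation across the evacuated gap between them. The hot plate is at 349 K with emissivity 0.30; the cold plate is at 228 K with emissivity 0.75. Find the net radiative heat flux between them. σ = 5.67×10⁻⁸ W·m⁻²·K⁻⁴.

For two infinite grey parallel plates, q = σ(T₁⁴ − T₂⁴)/(1/ε₁ + 1/ε₂ − 1).
T₁⁴ − T₂⁴ = 1.484×10¹⁰ − 2.702×10⁹ = 1.213×10¹⁰ K⁴.
1/ε₁ + 1/ε₂ − 1 = 3.333 + 1.333 − 1 = 3.667.
q = 5.67×10⁻⁸ × 1.213×10¹⁰ / 3.667.

q ≈ 188 W/m²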